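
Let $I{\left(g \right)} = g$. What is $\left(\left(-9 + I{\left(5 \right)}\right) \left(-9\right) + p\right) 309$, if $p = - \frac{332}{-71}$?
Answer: $\frac{892392}{71} \approx 12569.0$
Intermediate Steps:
$p = \frac{332}{71}$ ($p = \left(-332\right) \left(- \frac{1}{71}\right) = \frac{332}{71} \approx 4.6761$)
$\left(\left(-9 + I{\left(5 \right)}\right) \left(-9\right) + p\right) 309 = \left(\left(-9 + 5\right) \left(-9\right) + \frac{332}{71}\right) 309 = \left(\left(-4\right) \left(-9\right) + \frac{332}{71}\right) 309 = \left(36 + \frac{332}{71}\right) 309 = \frac{2888}{71} \cdot 309 = \frac{892392}{71}$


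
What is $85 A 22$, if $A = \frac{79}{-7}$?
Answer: $- \frac{147730}{7} \approx -21104.0$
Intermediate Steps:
$A = - \frac{79}{7}$ ($A = 79 \left(- \frac{1}{7}\right) = - \frac{79}{7} \approx -11.286$)
$85 A 22 = 85 \left(- \frac{79}{7}\right) 22 = \left(- \frac{6715}{7}\right) 22 = - \frac{147730}{7}$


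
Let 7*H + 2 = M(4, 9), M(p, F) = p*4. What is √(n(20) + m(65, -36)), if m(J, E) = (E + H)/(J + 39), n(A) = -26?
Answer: 37*I*√13/26 ≈ 5.131*I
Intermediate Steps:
M(p, F) = 4*p
H = 2 (H = -2/7 + (4*4)/7 = -2/7 + (⅐)*16 = -2/7 + 16/7 = 2)
m(J, E) = (2 + E)/(39 + J) (m(J, E) = (E + 2)/(J + 39) = (2 + E)/(39 + J))
√(n(20) + m(65, -36)) = √(-26 + (2 - 36)/(39 + 65)) = √(-26 - 34/104) = √(-26 + (1/104)*(-34)) = √(-26 - 17/52) = √(-1369/52) = 37*I*√13/26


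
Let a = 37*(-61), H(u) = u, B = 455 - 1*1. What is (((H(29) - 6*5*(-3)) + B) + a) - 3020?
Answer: -4704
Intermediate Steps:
B = 454 (B = 455 - 1 = 454)
a = -2257
(((H(29) - 6*5*(-3)) + B) + a) - 3020 = (((29 - 6*5*(-3)) + 454) - 2257) - 3020 = (((29 - 30*(-3)) + 454) - 2257) - 3020 = (((29 + 90) + 454) - 2257) - 3020 = ((119 + 454) - 2257) - 3020 = (573 - 2257) - 3020 = -1684 - 3020 = -4704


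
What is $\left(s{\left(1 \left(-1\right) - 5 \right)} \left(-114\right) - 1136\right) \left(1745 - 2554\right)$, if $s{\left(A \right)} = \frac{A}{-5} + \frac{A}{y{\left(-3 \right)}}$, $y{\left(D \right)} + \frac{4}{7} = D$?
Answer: $\frac{29615872}{25} \approx 1.1846 \cdot 10^{6}$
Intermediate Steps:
$y{\left(D \right)} = - \frac{4}{7} + D$
$s{\left(A \right)} = - \frac{12 A}{25}$ ($s{\left(A \right)} = \frac{A}{-5} + \frac{A}{- \frac{4}{7} - 3} = A \left(- \frac{1}{5}\right) + \frac{A}{- \frac{25}{7}} = - \frac{A}{5} + A \left(- \frac{7}{25}\right) = - \frac{A}{5} - \frac{7 A}{25} = - \frac{12 A}{25}$)
$\left(s{\left(1 \left(-1\right) - 5 \right)} \left(-114\right) - 1136\right) \left(1745 - 2554\right) = \left(- \frac{12 \left(1 \left(-1\right) - 5\right)}{25} \left(-114\right) - 1136\right) \left(1745 - 2554\right) = \left(- \frac{12 \left(-1 - 5\right)}{25} \left(-114\right) - 1136\right) \left(-809\right) = \left(\left(- \frac{12}{25}\right) \left(-6\right) \left(-114\right) - 1136\right) \left(-809\right) = \left(\frac{72}{25} \left(-114\right) - 1136\right) \left(-809\right) = \left(- \frac{8208}{25} - 1136\right) \left(-809\right) = \left(- \frac{36608}{25}\right) \left(-809\right) = \frac{29615872}{25}$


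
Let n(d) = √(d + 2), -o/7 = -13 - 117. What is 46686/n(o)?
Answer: 7781*√57/38 ≈ 1545.9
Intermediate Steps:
o = 910 (o = -7*(-13 - 117) = -7*(-130) = 910)
n(d) = √(2 + d)
46686/n(o) = 46686/(√(2 + 910)) = 46686/(√912) = 46686/((4*√57)) = 46686*(√57/228) = 7781*√57/38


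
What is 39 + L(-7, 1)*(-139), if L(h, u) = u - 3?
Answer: 317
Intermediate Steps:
L(h, u) = -3 + u
39 + L(-7, 1)*(-139) = 39 + (-3 + 1)*(-139) = 39 - 2*(-139) = 39 + 278 = 317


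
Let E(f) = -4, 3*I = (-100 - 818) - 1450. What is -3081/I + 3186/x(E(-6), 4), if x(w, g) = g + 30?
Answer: 3929355/40256 ≈ 97.609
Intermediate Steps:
I = -2368/3 (I = ((-100 - 818) - 1450)/3 = (-918 - 1450)/3 = (⅓)*(-2368) = -2368/3 ≈ -789.33)
x(w, g) = 30 + g
-3081/I + 3186/x(E(-6), 4) = -3081/(-2368/3) + 3186/(30 + 4) = -3081*(-3/2368) + 3186/34 = 9243/2368 + 3186*(1/34) = 9243/2368 + 1593/17 = 3929355/40256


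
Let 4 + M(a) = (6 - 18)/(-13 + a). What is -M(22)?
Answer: 16/3 ≈ 5.3333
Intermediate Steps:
M(a) = -4 - 12/(-13 + a) (M(a) = -4 + (6 - 18)/(-13 + a) = -4 - 12/(-13 + a))
-M(22) = -4*(10 - 1*22)/(-13 + 22) = -4*(10 - 22)/9 = -4*(-12)/9 = -1*(-16/3) = 16/3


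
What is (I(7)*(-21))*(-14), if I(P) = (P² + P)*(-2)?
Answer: -32928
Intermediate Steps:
I(P) = -2*P - 2*P² (I(P) = (P + P²)*(-2) = -2*P - 2*P²)
(I(7)*(-21))*(-14) = (-2*7*(1 + 7)*(-21))*(-14) = (-2*7*8*(-21))*(-14) = -112*(-21)*(-14) = 2352*(-14) = -32928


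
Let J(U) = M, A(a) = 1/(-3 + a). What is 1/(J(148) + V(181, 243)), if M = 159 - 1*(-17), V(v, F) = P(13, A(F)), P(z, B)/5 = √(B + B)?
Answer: 4224/743419 - 2*√30/743419 ≈ 0.0056671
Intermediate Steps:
P(z, B) = 5*√2*√B (P(z, B) = 5*√(B + B) = 5*√(2*B) = 5*(√2*√B) = 5*√2*√B)
V(v, F) = 5*√2*√(1/(-3 + F))
M = 176 (M = 159 + 17 = 176)
J(U) = 176
1/(J(148) + V(181, 243)) = 1/(176 + 5*√2*√(1/(-3 + 243))) = 1/(176 + 5*√2*√(1/240)) = 1/(176 + 5*√2*(√15/60)) = 1/(176 + √30/12)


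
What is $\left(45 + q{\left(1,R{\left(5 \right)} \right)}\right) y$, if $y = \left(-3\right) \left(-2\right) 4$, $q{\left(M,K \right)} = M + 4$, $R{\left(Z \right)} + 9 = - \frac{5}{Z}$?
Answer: $1200$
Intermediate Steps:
$R{\left(Z \right)} = -9 - \frac{5}{Z}$
$q{\left(M,K \right)} = 4 + M$
$y = 24$ ($y = 6 \cdot 4 = 24$)
$\left(45 + q{\left(1,R{\left(5 \right)} \right)}\right) y = \left(45 + \left(4 + 1\right)\right) 24 = \left(45 + 5\right) 24 = 50 \cdot 24 = 1200$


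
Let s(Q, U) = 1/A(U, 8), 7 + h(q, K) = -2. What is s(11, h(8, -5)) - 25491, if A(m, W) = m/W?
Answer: -229427/9 ≈ -25492.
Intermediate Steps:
h(q, K) = -9 (h(q, K) = -7 - 2 = -9)
s(Q, U) = 8/U (s(Q, U) = 1/(U/8) = 8/U)
s(11, h(8, -5)) - 25491 = 8/(-9) - 25491 = 8*(-1/9) - 25491 = -8/9 - 25491 = -229427/9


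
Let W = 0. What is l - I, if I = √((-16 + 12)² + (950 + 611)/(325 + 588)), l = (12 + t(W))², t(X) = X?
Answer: 144 - √14762297/913 ≈ 139.79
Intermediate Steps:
l = 144 (l = (12 + 0)² = 12² = 144)
I = √14762297/913 (I = √((-4)² + 1561/913) = √(16 + 1561*(1/913)) = √(16 + 1561/913) = √(16169/913) = √14762297/913 ≈ 4.2083)
l - I = 144 - √14762297/913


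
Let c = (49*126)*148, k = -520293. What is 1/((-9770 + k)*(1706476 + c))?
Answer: -1/1388885914364 ≈ -7.2000e-13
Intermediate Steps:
c = 913752 (c = 6174*148 = 913752)
1/((-9770 + k)*(1706476 + c)) = 1/((-9770 - 520293)*(1706476 + 913752)) = 1/(-530063*2620228) = 1/(-1388885914364) = -1/1388885914364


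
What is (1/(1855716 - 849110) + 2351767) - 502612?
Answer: 1861370517931/1006606 ≈ 1.8492e+6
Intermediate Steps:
(1/(1855716 - 849110) + 2351767) - 502612 = (1/1006606 + 2351767) - 502612 = 2367302772803/1006606 - 502612 = 1861370517931/1006606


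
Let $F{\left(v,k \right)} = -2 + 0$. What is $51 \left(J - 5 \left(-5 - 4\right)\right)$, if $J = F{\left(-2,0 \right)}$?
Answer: $2193$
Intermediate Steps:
$F{\left(v,k \right)} = -2$
$J = -2$
$51 \left(J - 5 \left(-5 - 4\right)\right) = 51 \left(-2 - 5 \left(-5 - 4\right)\right) = 51 \left(-2 - -45\right) = 51 \left(-2 + 45\right) = 51 \cdot 43 = 2193$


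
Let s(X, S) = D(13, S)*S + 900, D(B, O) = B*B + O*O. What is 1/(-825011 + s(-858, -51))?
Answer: -1/965381 ≈ -1.0359e-6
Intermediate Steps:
D(B, O) = B**2 + O**2
s(X, S) = 900 + S*(169 + S**2) (s(X, S) = (13**2 + S**2)*S + 900 = (169 + S**2)*S + 900 = S*(169 + S**2) + 900 = 900 + S*(169 + S**2))
1/(-825011 + s(-858, -51)) = 1/(-825011 + (900 - 51*(169 + (-51)**2))) = 1/(-825011 + (900 - 51*(169 + 2601))) = 1/(-825011 + (900 - 51*2770)) = 1/(-825011 + (900 - 141270)) = 1/(-825011 - 140370) = 1/(-965381) = -1/965381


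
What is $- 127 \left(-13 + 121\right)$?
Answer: $-13716$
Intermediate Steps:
$- 127 \left(-13 + 121\right) = \left(-127\right) 108 = -13716$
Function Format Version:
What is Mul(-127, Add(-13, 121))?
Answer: -13716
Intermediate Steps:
Mul(-127, Add(-13, 121)) = Mul(-127, 108) = -13716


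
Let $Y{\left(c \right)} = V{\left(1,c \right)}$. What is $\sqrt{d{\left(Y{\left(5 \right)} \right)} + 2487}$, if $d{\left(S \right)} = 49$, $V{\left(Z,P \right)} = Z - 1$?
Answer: $2 \sqrt{634} \approx 50.359$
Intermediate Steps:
$V{\left(Z,P \right)} = -1 + Z$
$Y{\left(c \right)} = 0$ ($Y{\left(c \right)} = -1 + 1 = 0$)
$\sqrt{d{\left(Y{\left(5 \right)} \right)} + 2487} = \sqrt{49 + 2487} = \sqrt{2536} = 2 \sqrt{634}$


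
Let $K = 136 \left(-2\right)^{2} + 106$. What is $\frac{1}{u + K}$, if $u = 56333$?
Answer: $\frac{1}{56983} \approx 1.7549 \cdot 10^{-5}$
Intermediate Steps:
$K = 650$ ($K = 136 \cdot 4 + 106 = 544 + 106 = 650$)
$\frac{1}{u + K} = \frac{1}{56333 + 650} = \frac{1}{56983}$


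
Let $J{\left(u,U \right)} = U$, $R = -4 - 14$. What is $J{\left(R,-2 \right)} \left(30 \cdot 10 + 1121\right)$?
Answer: $-2842$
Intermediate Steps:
$R = -18$
$J{\left(R,-2 \right)} \left(30 \cdot 10 + 1121\right) = - 2 \left(30 \cdot 10 + 1121\right) = - 2 \left(300 + 1121\right) = \left(-2\right) 1421 = -2842$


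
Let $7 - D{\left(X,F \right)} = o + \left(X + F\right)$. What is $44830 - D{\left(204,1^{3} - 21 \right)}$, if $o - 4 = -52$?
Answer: $44959$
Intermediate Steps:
$o = -48$ ($o = 4 - 52 = -48$)
$D{\left(X,F \right)} = 55 - F - X$ ($D{\left(X,F \right)} = 7 - \left(-48 + \left(X + F\right)\right) = 7 - \left(-48 + \left(F + X\right)\right) = 7 - \left(-48 + F + X\right) = 55 - F - X$)
$44830 - D{\left(204,1^{3} - 21 \right)} = 44830 - \left(55 - \left(1^{3} - 21\right) - 204\right) = 44830 - \left(55 - \left(1 - 21\right) - 204\right) = 44830 - \left(55 - -20 - 204\right) = 44830 - \left(55 + 20 - 204\right) = 44830 - -129 = 44830 + 129 = 44959$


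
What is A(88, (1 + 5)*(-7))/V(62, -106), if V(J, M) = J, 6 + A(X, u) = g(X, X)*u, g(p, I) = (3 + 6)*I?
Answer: -16635/31 ≈ -536.61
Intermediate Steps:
g(p, I) = 9*I
A(X, u) = -6 + 9*X*u (A(X, u) = -6 + (9*X)*u = -6 + 9*X*u)
A(88, (1 + 5)*(-7))/V(62, -106) = (-6 + 9*88*((1 + 5)*(-7)))/62 = (-6 + 9*88*(6*(-7)))*(1/62) = (-6 + 9*88*(-42))*(1/62) = (-6 - 33264)*(1/62) = -33270*1/62 = -16635/31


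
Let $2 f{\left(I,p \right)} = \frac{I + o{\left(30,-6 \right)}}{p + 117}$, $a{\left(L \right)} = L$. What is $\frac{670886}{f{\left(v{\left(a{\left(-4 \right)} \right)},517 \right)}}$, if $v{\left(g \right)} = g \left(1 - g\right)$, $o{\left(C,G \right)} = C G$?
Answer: $- \frac{106335431}{25} \approx -4.2534 \cdot 10^{6}$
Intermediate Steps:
$f{\left(I,p \right)} = \frac{-180 + I}{2 \left(117 + p\right)}$ ($f{\left(I,p \right)} = \frac{\left(I + 30 \left(-6\right)\right) \frac{1}{p + 117}}{2} = \frac{\left(I - 180\right) \frac{1}{117 + p}}{2} = \frac{\left(-180 + I\right) \frac{1}{117 + p}}{2} = \frac{\frac{1}{117 + p} \left(-180 + I\right)}{2} = \frac{-180 + I}{2 \left(117 + p\right)}$)
$\frac{670886}{f{\left(v{\left(a{\left(-4 \right)} \right)},517 \right)}} = \frac{670886}{\frac{1}{2} \frac{1}{117 + 517} \left(-180 - 4 \left(1 - -4\right)\right)} = \frac{670886}{\frac{1}{2} \cdot \frac{1}{634} \left(-180 - 4 \left(1 + 4\right)\right)} = \frac{670886}{\frac{1}{2} \cdot \frac{1}{634} \left(-180 - 20\right)} = \frac{670886}{\frac{1}{2} \cdot \frac{1}{634} \left(-200\right)} = \frac{670886}{- \frac{50}{317}} = 670886 \left(- \frac{317}{50}\right) = - \frac{106335431}{25}$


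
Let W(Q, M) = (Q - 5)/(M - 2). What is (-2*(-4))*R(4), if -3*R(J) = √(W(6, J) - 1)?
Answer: -4*I*√2/3 ≈ -1.8856*I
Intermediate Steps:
W(Q, M) = (-5 + Q)/(-2 + M)
R(J) = -√(-1 + 1/(-2 + J))/3 (R(J) = -√((-5 + 6)/(-2 + J) - 1)/3 = -√(1/(-2 + J) - 1)/3 = -√(-1 + 1/(-2 + J))/3)
(-2*(-4))*R(4) = (-2*(-4))*(-I*√(-3 + 4)/√(-2 + 4)/3) = 8*(-I*√2/2/3) = 8*(-I*√2/6) = -4*I*√2/3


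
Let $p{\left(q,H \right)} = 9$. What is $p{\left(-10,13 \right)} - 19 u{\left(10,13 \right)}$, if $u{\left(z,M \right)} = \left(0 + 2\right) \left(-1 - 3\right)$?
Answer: $161$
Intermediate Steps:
$u{\left(z,M \right)} = -8$ ($u{\left(z,M \right)} = 2 \left(-4\right) = -8$)
$p{\left(-10,13 \right)} - 19 u{\left(10,13 \right)} = 9 - -152 = 9 + 152 = 161$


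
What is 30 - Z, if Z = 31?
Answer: -1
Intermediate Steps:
30 - Z = 30 - 1*31 = 30 - 31 = -1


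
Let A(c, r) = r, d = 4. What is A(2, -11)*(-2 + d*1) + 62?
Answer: 40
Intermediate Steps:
A(2, -11)*(-2 + d*1) + 62 = -11*(-2 + 4*1) + 62 = -11*(-2 + 4) + 62 = -11*2 + 62 = -22 + 62 = 40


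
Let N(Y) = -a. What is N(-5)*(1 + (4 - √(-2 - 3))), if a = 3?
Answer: -15 + 3*I*√5 ≈ -15.0 + 6.7082*I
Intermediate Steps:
N(Y) = -3 (N(Y) = -1*3 = -3)
N(-5)*(1 + (4 - √(-2 - 3))) = -3*(1 + (4 - √(-2 - 3))) = -3*(1 + (4 - √(-5))) = -3*(1 + (4 - I*√5)) = -3*(5 - I*√5) = -15 + 3*I*√5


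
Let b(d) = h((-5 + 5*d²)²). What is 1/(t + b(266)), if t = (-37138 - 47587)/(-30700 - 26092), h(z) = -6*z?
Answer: -56792/42647413088885275 ≈ -1.3317e-12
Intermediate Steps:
b(d) = -6*(-5 + 5*d²)²
t = 84725/56792 (t = -84725/(-56792) = -84725*(-1/56792) = 84725/56792 ≈ 1.4918)
1/(t + b(266)) = 1/(84725/56792 - 150*(-1 + 266²)²) = 1/(84725/56792 - 150*(-1 + 70756)²) = 1/(84725/56792 - 150*70755²) = 1/(84725/56792 - 150*5006270025) = 1/(84725/56792 - 750940503750) = 1/(-42647413088885275/56792) = -56792/42647413088885275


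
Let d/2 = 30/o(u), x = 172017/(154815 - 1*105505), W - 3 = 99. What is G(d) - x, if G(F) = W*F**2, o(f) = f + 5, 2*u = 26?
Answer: 167137949/147930 ≈ 1129.8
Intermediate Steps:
W = 102 (W = 3 + 99 = 102)
u = 13 (u = (1/2)*26 = 13)
o(f) = 5 + f
x = 172017/49310 (x = 172017/(154815 - 105505) = 172017/49310 ≈ 3.4885)
d = 10/3 (d = 2*(30/(5 + 13)) = 2*(30/18) = 2*(30*(1/18)) = 2*(5/3) = 10/3 ≈ 3.3333)
G(F) = 102*F**2
G(d) - x = 102*(10/3)**2 - 1*172017/49310 = 102*(100/9) - 172017/49310 = 3400/3 - 172017/49310 = 167137949/147930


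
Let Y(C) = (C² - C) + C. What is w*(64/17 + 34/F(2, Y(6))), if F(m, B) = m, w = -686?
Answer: -242158/17 ≈ -14245.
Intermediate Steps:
Y(C) = C²
w*(64/17 + 34/F(2, Y(6))) = -686*(64/17 + 34/2) = -686*(64*(1/17) + 34*(½)) = -686*(64/17 + 17) = -686*353/17 = -242158/17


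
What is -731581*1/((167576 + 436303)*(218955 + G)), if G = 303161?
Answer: -731581/315294887964 ≈ -2.3203e-6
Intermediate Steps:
-731581*1/((167576 + 436303)*(218955 + G)) = -731581*1/((167576 + 436303)*(218955 + 303161)) = -731581/(603879*522116) = -731581/315294887964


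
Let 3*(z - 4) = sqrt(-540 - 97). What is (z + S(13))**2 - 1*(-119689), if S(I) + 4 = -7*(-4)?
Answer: 1083620/9 + 392*I*sqrt(13)/3 ≈ 1.204e+5 + 471.13*I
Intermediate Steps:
S(I) = 24 (S(I) = -4 - 7*(-4) = -4 + 28 = 24)
z = 4 + 7*I*sqrt(13)/3 (z = 4 + sqrt(-540 - 97)/3 = 4 + sqrt(-637)/3 = 4 + (7*I*sqrt(13))/3 = 4 + 7*I*sqrt(13)/3 ≈ 4.0 + 8.4129*I)
(z + S(13))**2 - 1*(-119689) = ((4 + 7*I*sqrt(13)/3) + 24)**2 - 1*(-119689) = (28 + 7*I*sqrt(13)/3)**2 + 119689 = 119689 + (28 + 7*I*sqrt(13)/3)**2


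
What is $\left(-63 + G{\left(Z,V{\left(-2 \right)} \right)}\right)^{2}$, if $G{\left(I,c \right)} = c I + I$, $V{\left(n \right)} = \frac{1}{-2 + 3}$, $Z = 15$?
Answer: $1089$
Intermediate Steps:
$V{\left(n \right)} = 1$ ($V{\left(n \right)} = 1^{-1} = 1$)
$G{\left(I,c \right)} = I + I c$ ($G{\left(I,c \right)} = I c + I = I + I c$)
$\left(-63 + G{\left(Z,V{\left(-2 \right)} \right)}\right)^{2} = \left(-63 + 15 \left(1 + 1\right)\right)^{2} = \left(-63 + 15 \cdot 2\right)^{2} = \left(-63 + 30\right)^{2} = \left(-33\right)^{2} = 1089$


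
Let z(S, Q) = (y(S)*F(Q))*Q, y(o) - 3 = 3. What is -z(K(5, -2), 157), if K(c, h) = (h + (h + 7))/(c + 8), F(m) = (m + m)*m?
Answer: -46438716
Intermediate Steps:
F(m) = 2*m**2 (F(m) = (2*m)*m = 2*m**2)
y(o) = 6 (y(o) = 3 + 3 = 6)
K(c, h) = (7 + 2*h)/(8 + c) (K(c, h) = (h + (7 + h))/(8 + c) = (7 + 2*h)/(8 + c))
z(S, Q) = 12*Q**3 (z(S, Q) = (6*(2*Q**2))*Q = (12*Q**2)*Q = 12*Q**3)
-z(K(5, -2), 157) = -12*157**3 = -12*3869893 = -1*46438716 = -46438716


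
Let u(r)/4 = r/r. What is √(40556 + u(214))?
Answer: 52*√15 ≈ 201.40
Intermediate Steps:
u(r) = 4 (u(r) = 4*(r/r) = 4*1 = 4)
√(40556 + u(214)) = √(40556 + 4) = √40560 = 52*√15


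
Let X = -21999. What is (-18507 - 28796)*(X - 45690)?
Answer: 3201892767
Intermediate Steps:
(-18507 - 28796)*(X - 45690) = (-18507 - 28796)*(-21999 - 45690) = -47303*(-67689) = 3201892767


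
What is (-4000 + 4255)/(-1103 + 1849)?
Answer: 255/746 ≈ 0.34182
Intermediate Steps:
(-4000 + 4255)/(-1103 + 1849) = 255/746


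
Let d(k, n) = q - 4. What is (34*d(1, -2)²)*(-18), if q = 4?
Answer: 0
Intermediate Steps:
d(k, n) = 0 (d(k, n) = 4 - 4 = 0)
(34*d(1, -2)²)*(-18) = (34*0²)*(-18) = (34*0)*(-18) = 0*(-18) = 0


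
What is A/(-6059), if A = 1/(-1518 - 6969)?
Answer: 1/51422733 ≈ 1.9447e-8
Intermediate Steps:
A = -1/8487 (A = 1/(-8487) = -1/8487 ≈ -0.00011783)
A/(-6059) = -1/8487/(-6059) = -1/8487*(-1/6059) = 1/51422733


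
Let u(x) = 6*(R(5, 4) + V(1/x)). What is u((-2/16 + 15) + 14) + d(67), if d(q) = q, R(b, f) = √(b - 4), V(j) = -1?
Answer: 67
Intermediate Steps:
R(b, f) = √(-4 + b)
u(x) = 0 (u(x) = 6*(√(-4 + 5) - 1) = 6*(√1 - 1) = 6*(1 - 1) = 6*0 = 0)
u((-2/16 + 15) + 14) + d(67) = 0 + 67 = 67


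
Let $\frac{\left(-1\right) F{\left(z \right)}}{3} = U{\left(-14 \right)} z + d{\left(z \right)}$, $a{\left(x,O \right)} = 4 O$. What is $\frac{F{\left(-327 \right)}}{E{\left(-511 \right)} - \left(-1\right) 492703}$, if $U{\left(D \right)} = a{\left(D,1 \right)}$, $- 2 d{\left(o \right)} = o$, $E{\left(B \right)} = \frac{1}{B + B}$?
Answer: $\frac{3509037}{503542465} \approx 0.0069687$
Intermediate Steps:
$E{\left(B \right)} = \frac{1}{2 B}$
$d{\left(o \right)} = - \frac{o}{2}$
$U{\left(D \right)} = 4$ ($U{\left(D \right)} = 4 \cdot 1 = 4$)
$F{\left(z \right)} = - \frac{21 z}{2}$ ($F{\left(z \right)} = - 3 \left(4 z - \frac{z}{2}\right) = - 3 \frac{7 z}{2} = - \frac{21 z}{2}$)
$\frac{F{\left(-327 \right)}}{E{\left(-511 \right)} - \left(-1\right) 492703} = \frac{\left(- \frac{21}{2}\right) \left(-327\right)}{\frac{1}{2 \left(-511\right)} - \left(-1\right) 492703} = \frac{6867}{2 \left(\frac{1}{2} \left(- \frac{1}{511}\right) - -492703\right)} = \frac{6867}{2 \left(- \frac{1}{1022} + 492703\right)} = \frac{6867}{2 \cdot \frac{503542465}{1022}} = \frac{6867}{2} \cdot \frac{1022}{503542465} = \frac{3509037}{503542465}$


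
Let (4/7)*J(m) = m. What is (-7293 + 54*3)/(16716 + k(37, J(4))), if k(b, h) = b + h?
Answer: -7131/16760 ≈ -0.42548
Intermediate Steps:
J(m) = 7*m/4
(-7293 + 54*3)/(16716 + k(37, J(4))) = (-7293 + 54*3)/(16716 + (37 + (7/4)*4)) = (-7293 + 162)/(16716 + (37 + 7)) = -7131/(16716 + 44) = -7131/16760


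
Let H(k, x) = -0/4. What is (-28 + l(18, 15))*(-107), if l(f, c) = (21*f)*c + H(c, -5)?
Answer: -603694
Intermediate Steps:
H(k, x) = 0 (H(k, x) = -0/4 = -1*0 = 0)
l(f, c) = 21*c*f (l(f, c) = (21*f)*c + 0 = 21*c*f + 0 = 21*c*f)
(-28 + l(18, 15))*(-107) = (-28 + 21*15*18)*(-107) = (-28 + 5670)*(-107) = 5642*(-107) = -603694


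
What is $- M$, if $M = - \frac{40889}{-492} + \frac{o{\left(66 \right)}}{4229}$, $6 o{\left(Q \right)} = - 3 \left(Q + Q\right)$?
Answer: $- \frac{172887109}{2080668} \approx -83.092$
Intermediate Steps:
$o{\left(Q \right)} = - Q$ ($o{\left(Q \right)} = \frac{\left(-3\right) \left(Q + Q\right)}{6} = \frac{\left(-3\right) 2 Q}{6} = \frac{\left(-6\right) Q}{6} = - Q$)
$M = \frac{172887109}{2080668}$ ($M = - \frac{40889}{-492} + \frac{\left(-1\right) 66}{4229} = \left(-40889\right) \left(- \frac{1}{492}\right) - \frac{66}{4229} = \frac{40889}{492} - \frac{66}{4229} = \frac{172887109}{2080668} \approx 83.092$)
$- M = \left(-1\right) \frac{172887109}{2080668} = - \frac{172887109}{2080668}$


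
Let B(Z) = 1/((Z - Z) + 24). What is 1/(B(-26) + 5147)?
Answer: 24/123529 ≈ 0.00019429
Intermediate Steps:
B(Z) = 1/24 (B(Z) = 1/(0 + 24) = 1/24)
1/(B(-26) + 5147) = 1/(1/24 + 5147) = 1/(123529/24) = 24/123529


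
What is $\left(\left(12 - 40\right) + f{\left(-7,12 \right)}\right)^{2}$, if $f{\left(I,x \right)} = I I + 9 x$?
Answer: $16641$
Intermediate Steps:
$f{\left(I,x \right)} = I^{2} + 9 x$
$\left(\left(12 - 40\right) + f{\left(-7,12 \right)}\right)^{2} = \left(\left(12 - 40\right) + \left(\left(-7\right)^{2} + 9 \cdot 12\right)\right)^{2} = \left(\left(12 - 40\right) + \left(49 + 108\right)\right)^{2} = \left(-28 + 157\right)^{2} = 129^{2} = 16641$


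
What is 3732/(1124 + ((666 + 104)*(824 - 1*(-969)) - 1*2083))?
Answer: 3732/1379651 ≈ 0.0027050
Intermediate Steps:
3732/(1124 + ((666 + 104)*(824 - 1*(-969)) - 1*2083)) = 3732/(1124 + (770*(824 + 969) - 2083)) = 3732/(1124 + (770*1793 - 2083)) = 3732/(1124 + (1380610 - 2083)) = 3732/(1124 + 1378527) = 3732/1379651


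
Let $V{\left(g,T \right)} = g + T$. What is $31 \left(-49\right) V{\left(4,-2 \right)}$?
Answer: $-3038$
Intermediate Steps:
$V{\left(g,T \right)} = T + g$
$31 \left(-49\right) V{\left(4,-2 \right)} = 31 \left(-49\right) \left(-2 + 4\right) = \left(-1519\right) 2 = -3038$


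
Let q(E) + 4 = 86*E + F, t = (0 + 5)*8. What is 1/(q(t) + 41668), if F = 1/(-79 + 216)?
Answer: 137/6179249 ≈ 2.2171e-5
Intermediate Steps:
F = 1/137 ≈ 0.0072993
t = 40 (t = 5*8 = 40)
q(E) = -547/137 + 86*E (q(E) = -4 + (86*E + 1/137) = -4 + (1/137 + 86*E) = -547/137 + 86*E)
1/(q(t) + 41668) = 1/((-547/137 + 86*40) + 41668) = 1/((-547/137 + 3440) + 41668) = 1/(470733/137 + 41668) = 1/(6179249/137) = 137/6179249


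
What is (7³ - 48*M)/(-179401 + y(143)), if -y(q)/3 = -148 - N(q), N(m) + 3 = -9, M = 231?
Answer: 10745/178993 ≈ 0.060030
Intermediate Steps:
N(m) = -12 (N(m) = -3 - 9 = -12)
y(q) = 408 (y(q) = -3*(-148 - 1*(-12)) = -3*(-148 + 12) = -3*(-136) = 408)
(7³ - 48*M)/(-179401 + y(143)) = (7³ - 48*231)/(-179401 + 408) = (343 - 11088)/(-178993) = -10745*(-1/178993) = 10745/178993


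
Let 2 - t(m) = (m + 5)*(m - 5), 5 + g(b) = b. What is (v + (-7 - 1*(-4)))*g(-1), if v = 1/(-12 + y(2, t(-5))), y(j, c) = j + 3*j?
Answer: 39/2 ≈ 19.500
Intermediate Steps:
g(b) = -5 + b
t(m) = 2 - (-5 + m)*(5 + m) (t(m) = 2 - (m + 5)*(m - 5) = 2 - (5 + m)*(-5 + m) = 2 - (-5 + m)*(5 + m))
y(j, c) = 4*j
v = -¼ (v = 1/(-12 + 4*2) = 1/(-12 + 8) = 1/(-4) = -¼ ≈ -0.25000)
(v + (-7 - 1*(-4)))*g(-1) = (-¼ + (-7 - 1*(-4)))*(-5 - 1) = (-¼ + (-7 + 4))*(-6) = (-¼ - 3)*(-6) = -13/4*(-6) = 39/2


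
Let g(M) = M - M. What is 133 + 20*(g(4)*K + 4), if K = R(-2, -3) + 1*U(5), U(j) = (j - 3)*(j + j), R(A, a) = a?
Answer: 213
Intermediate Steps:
g(M) = 0
U(j) = 2*j*(-3 + j) (U(j) = (-3 + j)*(2*j) = 2*j*(-3 + j))
K = 17 (K = -3 + 1*(2*5*(-3 + 5)) = -3 + 1*(2*5*2) = -3 + 1*20 = -3 + 20 = 17)
133 + 20*(g(4)*K + 4) = 133 + 20*(0*17 + 4) = 133 + 20*(0 + 4) = 133 + 20*4 = 133 + 80 = 213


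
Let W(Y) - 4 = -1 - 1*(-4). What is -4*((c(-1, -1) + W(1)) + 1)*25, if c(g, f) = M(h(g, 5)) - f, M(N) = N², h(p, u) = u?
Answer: -3400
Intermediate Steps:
W(Y) = 7 (W(Y) = 4 + (-1 - 1*(-4)) = 4 + (-1 + 4) = 4 + 3 = 7)
c(g, f) = 25 - f (c(g, f) = 5² - f = 25 - f)
-4*((c(-1, -1) + W(1)) + 1)*25 = -4*(((25 - 1*(-1)) + 7) + 1)*25 = -4*(((25 + 1) + 7) + 1)*25 = -4*((26 + 7) + 1)*25 = -4*(33 + 1)*25 = -4*34*25 = -136*25 = -3400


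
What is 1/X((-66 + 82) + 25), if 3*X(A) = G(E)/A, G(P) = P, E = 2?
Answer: 123/2 ≈ 61.500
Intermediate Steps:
X(A) = 2/(3*A) (X(A) = (2/A)/3 = 2/(3*A))
1/X((-66 + 82) + 25) = 1/(2/(3*((-66 + 82) + 25))) = 1/(2/(3*(16 + 25))) = 1/((2/3)/41) = 1/((2/3)*(1/41)) = 1/(2/123) = 123/2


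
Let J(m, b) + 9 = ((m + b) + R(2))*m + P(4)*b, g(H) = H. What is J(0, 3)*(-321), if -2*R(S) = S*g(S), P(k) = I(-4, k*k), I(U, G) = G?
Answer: -12519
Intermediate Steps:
P(k) = k² (P(k) = k*k = k²)
R(S) = -S²/2 (R(S) = -S*S/2 = -S²/2)
J(m, b) = -9 + 16*b + m*(-2 + b + m) (J(m, b) = -9 + (((m + b) - ½*2²)*m + 4²*b) = -9 + (((b + m) - ½*4)*m + 16*b) = -9 + (((b + m) - 2)*m + 16*b) = -9 + ((-2 + b + m)*m + 16*b) = -9 + (m*(-2 + b + m) + 16*b) = -9 + (16*b + m*(-2 + b + m)) = -9 + 16*b + m*(-2 + b + m))
J(0, 3)*(-321) = (-9 + 0² - 2*0 + 16*3 + 3*0)*(-321) = (-9 + 0 + 0 + 48 + 0)*(-321) = 39*(-321) = -12519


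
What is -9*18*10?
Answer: -1620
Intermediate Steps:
-9*18*10 = -162*10 = -1620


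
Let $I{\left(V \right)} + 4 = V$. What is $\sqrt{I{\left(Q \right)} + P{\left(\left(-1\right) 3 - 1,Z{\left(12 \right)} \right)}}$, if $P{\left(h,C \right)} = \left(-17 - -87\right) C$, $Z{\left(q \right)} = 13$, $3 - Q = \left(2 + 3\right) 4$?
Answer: $\sqrt{889} \approx 29.816$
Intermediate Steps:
$Q = -17$ ($Q = 3 - \left(2 + 3\right) 4 = 3 - 5 \cdot 4 = 3 - 20 = -17$)
$I{\left(V \right)} = -4 + V$
$P{\left(h,C \right)} = 70 C$ ($P{\left(h,C \right)} = \left(-17 + 87\right) C = 70 C$)
$\sqrt{I{\left(Q \right)} + P{\left(\left(-1\right) 3 - 1,Z{\left(12 \right)} \right)}} = \sqrt{\left(-4 - 17\right) + 70 \cdot 13} = \sqrt{-21 + 910} = \sqrt{889}$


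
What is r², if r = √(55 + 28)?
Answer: 83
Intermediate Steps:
r = √83 ≈ 9.1104
r² = (√83)² = 83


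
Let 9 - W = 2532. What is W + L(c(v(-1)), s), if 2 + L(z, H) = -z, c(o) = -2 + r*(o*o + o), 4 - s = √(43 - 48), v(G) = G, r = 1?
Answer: -2523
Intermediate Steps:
s = 4 - I*√5 (s = 4 - √(43 - 48) = 4 - √(-5) = 4 - I*√5 ≈ 4.0 - 2.2361*I)
W = -2523 (W = 9 - 1*2532 = 9 - 2532 = -2523)
c(o) = -2 + o + o² (c(o) = -2 + 1*(o*o + o) = -2 + 1*(o² + o) = -2 + 1*(o + o²) = -2 + (o + o²) = -2 + o + o²)
L(z, H) = -2 - z
W + L(c(v(-1)), s) = -2523 + (-2 - (-2 - 1 + (-1)²)) = -2523 + (-2 - (-2 - 1 + 1)) = -2523 + (-2 - 1*(-2)) = -2523 + (-2 + 2) = -2523 + 0 = -2523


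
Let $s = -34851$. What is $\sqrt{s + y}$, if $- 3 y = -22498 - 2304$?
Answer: $\frac{i \sqrt{239253}}{3} \approx 163.04 i$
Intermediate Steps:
$y = \frac{24802}{3}$ ($y = - \frac{-22498 - 2304}{3} = \left(- \frac{1}{3}\right) \left(-24802\right) = \frac{24802}{3} \approx 8267.3$)
$\sqrt{s + y} = \sqrt{-34851 + \frac{24802}{3}} = \sqrt{- \frac{79751}{3}} = \frac{i \sqrt{239253}}{3}$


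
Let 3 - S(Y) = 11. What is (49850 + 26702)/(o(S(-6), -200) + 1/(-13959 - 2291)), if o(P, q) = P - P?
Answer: -1243970000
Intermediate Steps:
S(Y) = -8 (S(Y) = 3 - 1*11 = 3 - 11 = -8)
o(P, q) = 0
(49850 + 26702)/(o(S(-6), -200) + 1/(-13959 - 2291)) = (49850 + 26702)/(0 + 1/(-13959 - 2291)) = 76552/(0 + 1/(-16250)) = 76552/(0 - 1/16250) = 76552/(-1/16250) = 76552*(-16250) = -1243970000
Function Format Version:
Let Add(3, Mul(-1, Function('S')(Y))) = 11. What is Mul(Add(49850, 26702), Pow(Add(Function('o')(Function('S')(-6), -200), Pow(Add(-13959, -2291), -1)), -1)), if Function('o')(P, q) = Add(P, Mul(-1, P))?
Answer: -1243970000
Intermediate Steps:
Function('S')(Y) = -8 (Function('S')(Y) = Add(3, Mul(-1, 11)) = Add(3, -11) = -8)
Function('o')(P, q) = 0
Mul(Add(49850, 26702), Pow(Add(Function('o')(Function('S')(-6), -200), Pow(Add(-13959, -2291), -1)), -1)) = Mul(Add(49850, 26702), Pow(Add(0, Pow(Add(-13959, -2291), -1)), -1)) = Mul(76552, Pow(Add(0, Pow(-16250, -1)), -1)) = Mul(76552, Pow(Add(0, Rational(-1, 16250)), -1)) = Mul(76552, Pow(Rational(-1, 16250), -1)) = Mul(76552, -16250) = -1243970000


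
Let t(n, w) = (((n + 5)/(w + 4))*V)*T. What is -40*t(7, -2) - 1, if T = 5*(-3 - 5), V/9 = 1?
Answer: 86399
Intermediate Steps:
V = 9 (V = 9*1 = 9)
T = -40 (T = 5*(-8) = -40)
t(n, w) = -360*(5 + n)/(4 + w) (t(n, w) = (((n + 5)/(w + 4))*9)*(-40) = (((5 + n)/(4 + w))*9)*(-40) = (9*(5 + n)/(4 + w))*(-40) = -360*(5 + n)/(4 + w))
-40*t(7, -2) - 1 = -14400*(-5 - 1*7)/(4 - 2) - 1 = -14400*(-5 - 7)/2 - 1 = -14400*(-12)/2 - 1 = -40*(-2160) - 1 = 86400 - 1 = 86399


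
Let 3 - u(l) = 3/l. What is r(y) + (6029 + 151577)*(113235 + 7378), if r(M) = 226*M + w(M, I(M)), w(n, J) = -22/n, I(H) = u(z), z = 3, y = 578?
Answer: 5493734837623/289 ≈ 1.9009e+10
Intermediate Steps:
u(l) = 3 - 3/l
I(H) = 2 (I(H) = 3 - 3/3 = 3 - 3*⅓ = 3 - 1 = 2)
r(M) = -22/M + 226*M (r(M) = 226*M - 22/M = -22/M + 226*M)
r(y) + (6029 + 151577)*(113235 + 7378) = (-22/578 + 226*578) + (6029 + 151577)*(113235 + 7378) = (-22*1/578 + 130628) + 157606*120613 = (-11/289 + 130628) + 19009332478 = 37751481/289 + 19009332478 = 5493734837623/289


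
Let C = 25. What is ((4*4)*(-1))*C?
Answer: -400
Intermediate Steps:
((4*4)*(-1))*C = ((4*4)*(-1))*25 = (16*(-1))*25 = -16*25 = -400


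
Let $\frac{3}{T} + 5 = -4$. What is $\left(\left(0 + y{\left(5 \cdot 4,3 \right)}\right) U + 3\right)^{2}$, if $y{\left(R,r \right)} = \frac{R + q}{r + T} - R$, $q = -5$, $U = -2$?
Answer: $\frac{16129}{16} \approx 1008.1$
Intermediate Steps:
$T = - \frac{1}{3}$ ($T = \frac{3}{-5 - 4} = \frac{3}{-9} = 3 \left(- \frac{1}{9}\right) = - \frac{1}{3} \approx -0.33333$)
$y{\left(R,r \right)} = - R + \frac{-5 + R}{- \frac{1}{3} + r}$ ($y{\left(R,r \right)} = \frac{R - 5}{r - \frac{1}{3}} - R = \frac{-5 + R}{- \frac{1}{3} + r} - R = - R + \frac{-5 + R}{- \frac{1}{3} + r}$)
$\left(\left(0 + y{\left(5 \cdot 4,3 \right)}\right) U + 3\right)^{2} = \left(\left(0 + \frac{-15 + 4 \cdot 5 \cdot 4 - 3 \cdot 5 \cdot 4 \cdot 3}{-1 + 3 \cdot 3}\right) \left(-2\right) + 3\right)^{2} = \left(\left(0 + \frac{-15 + 4 \cdot 20 - 60 \cdot 3}{-1 + 9}\right) \left(-2\right) + 3\right)^{2} = \left(\left(0 + \frac{-15 + 80 - 180}{8}\right) \left(-2\right) + 3\right)^{2} = \left(\left(0 + \frac{1}{8} \left(-115\right)\right) \left(-2\right) + 3\right)^{2} = \left(\left(0 - \frac{115}{8}\right) \left(-2\right) + 3\right)^{2} = \left(\left(- \frac{115}{8}\right) \left(-2\right) + 3\right)^{2} = \left(\frac{115}{4} + 3\right)^{2} = \left(\frac{127}{4}\right)^{2} = \frac{16129}{16}$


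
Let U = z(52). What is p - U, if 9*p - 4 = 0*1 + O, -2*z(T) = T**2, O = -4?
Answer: 1352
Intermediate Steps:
z(T) = -T**2/2
U = -1352 (U = -1/2*52**2 = -1/2*2704 = -1352)
p = 0 (p = 4/9 + (0*1 - 4)/9 = 4/9 + (0 - 4)/9 = 4/9 + (1/9)*(-4) = 4/9 - 4/9 = 0)
p - U = 0 - 1*(-1352) = 0 + 1352 = 1352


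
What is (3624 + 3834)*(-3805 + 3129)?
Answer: -5041608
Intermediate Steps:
(3624 + 3834)*(-3805 + 3129) = 7458*(-676) = -5041608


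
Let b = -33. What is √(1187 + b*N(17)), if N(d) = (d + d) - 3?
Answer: 2*√41 ≈ 12.806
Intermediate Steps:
N(d) = -3 + 2*d (N(d) = 2*d - 3 = -3 + 2*d)
√(1187 + b*N(17)) = √(1187 - 33*(-3 + 2*17)) = √(1187 - 33*(-3 + 34)) = √(1187 - 33*31) = √(1187 - 1023) = √164 = 2*√41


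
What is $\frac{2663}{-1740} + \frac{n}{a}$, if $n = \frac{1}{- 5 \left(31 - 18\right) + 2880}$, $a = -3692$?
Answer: $- \frac{691912687}{452094630} \approx -1.5305$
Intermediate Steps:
$n = \frac{1}{2815}$ ($n = \frac{1}{\left(-5\right) 13 + 2880} = \frac{1}{-65 + 2880} = \frac{1}{2815} \approx 0.00035524$)
$\frac{2663}{-1740} + \frac{n}{a} = \frac{2663}{-1740} + \frac{1}{2815 \left(-3692\right)} = 2663 \left(- \frac{1}{1740}\right) + \frac{1}{2815} \left(- \frac{1}{3692}\right) = - \frac{2663}{1740} - \frac{1}{10392980} = - \frac{691912687}{452094630}$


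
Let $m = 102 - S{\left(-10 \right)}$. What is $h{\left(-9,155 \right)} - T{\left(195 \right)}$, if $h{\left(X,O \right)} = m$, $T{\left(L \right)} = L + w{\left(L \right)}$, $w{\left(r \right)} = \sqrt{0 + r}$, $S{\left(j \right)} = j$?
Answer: $-83 - \sqrt{195} \approx -96.964$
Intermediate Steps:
$w{\left(r \right)} = \sqrt{r}$
$m = 112$ ($m = 102 - -10 = 102 + 10 = 112$)
$T{\left(L \right)} = L + \sqrt{L}$
$h{\left(X,O \right)} = 112$
$h{\left(-9,155 \right)} - T{\left(195 \right)} = 112 - \left(195 + \sqrt{195}\right) = -83 - \sqrt{195}$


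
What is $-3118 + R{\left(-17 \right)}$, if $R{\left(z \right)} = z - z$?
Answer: $-3118$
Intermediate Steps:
$R{\left(z \right)} = 0$
$-3118 + R{\left(-17 \right)} = -3118 + 0 = -3118$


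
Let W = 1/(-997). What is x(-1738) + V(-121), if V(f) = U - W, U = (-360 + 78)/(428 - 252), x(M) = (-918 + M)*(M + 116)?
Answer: 377969355063/87736 ≈ 4.3080e+6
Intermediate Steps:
x(M) = (-918 + M)*(116 + M)
W = -1/997 ≈ -0.0010030
U = -141/88 (U = -282/176 = -282*1/176 = -141/88 ≈ -1.6023)
V(f) = -140489/87736 (V(f) = -141/88 - 1*(-1/997) = -141/88 + 1/997 = -140489/87736)
x(-1738) + V(-121) = (-106488 + (-1738)² - 802*(-1738)) - 140489/87736 = (-106488 + 3020644 + 1393876) - 140489/87736 = 4308032 - 140489/87736 = 377969355063/87736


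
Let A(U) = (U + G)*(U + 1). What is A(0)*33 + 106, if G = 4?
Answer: 238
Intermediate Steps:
A(U) = (1 + U)*(4 + U) (A(U) = (U + 4)*(U + 1) = (4 + U)*(1 + U) = (1 + U)*(4 + U))
A(0)*33 + 106 = (4 + 0**2 + 5*0)*33 + 106 = (4 + 0 + 0)*33 + 106 = 4*33 + 106 = 132 + 106 = 238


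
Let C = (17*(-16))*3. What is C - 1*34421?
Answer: -35237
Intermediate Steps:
C = -816 (C = -272*3 = -816)
C - 1*34421 = -816 - 1*34421 = -816 - 34421 = -35237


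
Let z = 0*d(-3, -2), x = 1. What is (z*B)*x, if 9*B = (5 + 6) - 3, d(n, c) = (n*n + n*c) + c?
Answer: 0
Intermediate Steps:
d(n, c) = c + n² + c*n (d(n, c) = (n² + c*n) + c = c + n² + c*n)
z = 0 (z = 0*(-2 + (-3)² - 2*(-3)) = 0*(-2 + 9 + 6) = 0*13 = 0)
B = 8/9 (B = ((5 + 6) - 3)/9 = (11 - 3)/9 = (⅑)*8 = 8/9 ≈ 0.88889)
(z*B)*x = (0*(8/9))*1 = 0*1 = 0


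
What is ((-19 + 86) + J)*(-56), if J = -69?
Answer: 112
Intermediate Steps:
((-19 + 86) + J)*(-56) = ((-19 + 86) - 69)*(-56) = (67 - 69)*(-56) = -2*(-56) = 112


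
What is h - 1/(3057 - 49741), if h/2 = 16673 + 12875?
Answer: 2758837665/46684 ≈ 59096.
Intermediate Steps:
h = 59096 (h = 2*(16673 + 12875) = 2*29548 = 59096)
h - 1/(3057 - 49741) = 59096 - 1/(3057 - 49741) = 59096 - 1/(-46684) = 59096 - 1*(-1/46684) = 59096 + 1/46684 = 2758837665/46684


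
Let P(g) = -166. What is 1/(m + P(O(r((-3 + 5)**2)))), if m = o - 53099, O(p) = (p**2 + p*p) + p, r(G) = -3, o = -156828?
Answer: -1/210093 ≈ -4.7598e-6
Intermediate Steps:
O(p) = p + 2*p**2 (O(p) = (p**2 + p**2) + p = 2*p**2 + p = p + 2*p**2)
m = -209927 (m = -156828 - 53099 = -209927)
1/(m + P(O(r((-3 + 5)**2)))) = 1/(-209927 - 166) = 1/(-210093) = -1/210093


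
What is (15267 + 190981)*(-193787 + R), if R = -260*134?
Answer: -47153861496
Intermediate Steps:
R = -34840
(15267 + 190981)*(-193787 + R) = (15267 + 190981)*(-193787 - 34840) = 206248*(-228627) = -47153861496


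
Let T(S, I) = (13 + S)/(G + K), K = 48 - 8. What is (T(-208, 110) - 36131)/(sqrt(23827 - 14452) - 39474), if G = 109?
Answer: 70838908812/77389969283 + 134592850*sqrt(15)/232169907849 ≈ 0.91759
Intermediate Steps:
K = 40
T(S, I) = 13/149 + S/149 (T(S, I) = (13 + S)/(109 + 40) = (13 + S)/149 = (13 + S)*(1/149) = 13/149 + S/149)
(T(-208, 110) - 36131)/(sqrt(23827 - 14452) - 39474) = ((13/149 + (1/149)*(-208)) - 36131)/(sqrt(23827 - 14452) - 39474) = ((13/149 - 208/149) - 36131)/(sqrt(9375) - 39474) = (-195/149 - 36131)/(25*sqrt(15) - 39474) = -5383714/(149*(-39474 + 25*sqrt(15)))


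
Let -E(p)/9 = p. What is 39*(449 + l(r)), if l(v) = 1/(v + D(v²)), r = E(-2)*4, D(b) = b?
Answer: 30679285/1752 ≈ 17511.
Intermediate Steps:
E(p) = -9*p
r = 72 (r = -9*(-2)*4 = 18*4 = 72)
l(v) = 1/(v + v²)
39*(449 + l(r)) = 39*(449 + 1/(72*(1 + 72))) = 39*(449 + (1/72)/73) = 39*(449 + (1/72)*(1/73)) = 39*(449 + 1/5256) = 39*(2359945/5256) = 30679285/1752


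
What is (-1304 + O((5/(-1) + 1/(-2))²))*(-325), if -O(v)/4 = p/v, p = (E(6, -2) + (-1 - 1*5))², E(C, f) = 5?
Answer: 51285000/121 ≈ 4.2384e+5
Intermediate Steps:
p = 1 (p = (5 + (-1 - 1*5))² = (5 + (-1 - 5))² = (5 - 6)² = (-1)² = 1)
O(v) = -4/v
(-1304 + O((5/(-1) + 1/(-2))²))*(-325) = (-1304 - 4/(5/(-1) + 1/(-2))²)*(-325) = (-1304 - 4/(5*(-1) + 1*(-½))²)*(-325) = (-1304 - 4/(-5 - ½)²)*(-325) = (-1304 - 4/((-11/2)²))*(-325) = (-1304 - 4/121/4)*(-325) = (-1304 - 4*4/121)*(-325) = (-1304 - 16/121)*(-325) = -157800/121*(-325) = 51285000/121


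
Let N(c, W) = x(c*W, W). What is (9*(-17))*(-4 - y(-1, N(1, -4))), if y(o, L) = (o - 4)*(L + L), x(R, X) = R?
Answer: 6732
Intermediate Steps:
N(c, W) = W*c (N(c, W) = c*W = W*c)
y(o, L) = 2*L*(-4 + o) (y(o, L) = (-4 + o)*(2*L) = 2*L*(-4 + o))
(9*(-17))*(-4 - y(-1, N(1, -4))) = (9*(-17))*(-4 - 2*(-4*1)*(-4 - 1)) = -153*(-4 - 2*(-4)*(-5)) = -153*(-4 - 1*40) = -153*(-4 - 40) = -153*(-44) = 6732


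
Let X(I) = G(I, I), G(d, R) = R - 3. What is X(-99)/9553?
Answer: -102/9553 ≈ -0.010677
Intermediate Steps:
G(d, R) = -3 + R
X(I) = -3 + I
X(-99)/9553 = (-3 - 99)/9553 = -102*1/9553 = -102/9553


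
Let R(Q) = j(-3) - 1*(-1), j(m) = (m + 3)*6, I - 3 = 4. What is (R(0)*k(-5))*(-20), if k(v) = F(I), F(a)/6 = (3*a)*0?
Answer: 0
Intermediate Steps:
I = 7 (I = 3 + 4 = 7)
j(m) = 18 + 6*m (j(m) = (3 + m)*6 = 18 + 6*m)
F(a) = 0 (F(a) = 6*((3*a)*0) = 6*0 = 0)
k(v) = 0
R(Q) = 1 (R(Q) = (18 + 6*(-3)) - 1*(-1) = (18 - 18) + 1 = 0 + 1 = 1)
(R(0)*k(-5))*(-20) = (1*0)*(-20) = 0*(-20) = 0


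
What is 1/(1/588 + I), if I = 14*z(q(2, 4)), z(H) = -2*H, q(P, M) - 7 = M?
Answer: -588/181103 ≈ -0.0032468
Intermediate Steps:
q(P, M) = 7 + M
I = -308 (I = 14*(-2*(7 + 4)) = 14*(-2*11) = 14*(-22) = -308)
1/(1/588 + I) = 1/(1/588 - 308) = 1/(-181103/588) = -588/181103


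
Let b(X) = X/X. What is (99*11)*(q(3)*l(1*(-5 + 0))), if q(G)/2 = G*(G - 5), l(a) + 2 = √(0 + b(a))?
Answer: 13068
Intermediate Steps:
b(X) = 1
l(a) = -1 (l(a) = -2 + √(0 + 1) = -2 + √1 = -2 + 1 = -1)
q(G) = 2*G*(-5 + G) (q(G) = 2*(G*(G - 5)) = 2*(G*(-5 + G)) = 2*G*(-5 + G))
(99*11)*(q(3)*l(1*(-5 + 0))) = (99*11)*((2*3*(-5 + 3))*(-1)) = 1089*((2*3*(-2))*(-1)) = 1089*(-12*(-1)) = 1089*12 = 13068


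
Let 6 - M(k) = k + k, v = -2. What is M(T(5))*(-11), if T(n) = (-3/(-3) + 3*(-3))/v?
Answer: 22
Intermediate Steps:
T(n) = 4 (T(n) = (-3/(-3) + 3*(-3))/(-2) = (-3*(-⅓) - 9)*(-½) = (1 - 9)*(-½) = -8*(-½) = 4)
M(k) = 6 - 2*k (M(k) = 6 - (k + k) = 6 - 2*k)
M(T(5))*(-11) = (6 - 2*4)*(-11) = (6 - 8)*(-11) = -2*(-11) = 22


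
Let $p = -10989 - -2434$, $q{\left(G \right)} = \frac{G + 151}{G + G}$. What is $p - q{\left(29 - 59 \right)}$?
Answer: $- \frac{513179}{60} \approx -8553.0$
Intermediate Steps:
$q{\left(G \right)} = \frac{151 + G}{2 G}$
$p = -8555$ ($p = -10989 + 2434 = -8555$)
$p - q{\left(29 - 59 \right)} = -8555 - \frac{151 + \left(29 - 59\right)}{2 \left(29 - 59\right)} = -8555 - \frac{151 - 30}{2 \left(-30\right)} = -8555 - \frac{1}{2} \left(- \frac{1}{30}\right) 121 = -8555 - - \frac{121}{60} = -8555 + \frac{121}{60} = - \frac{513179}{60}$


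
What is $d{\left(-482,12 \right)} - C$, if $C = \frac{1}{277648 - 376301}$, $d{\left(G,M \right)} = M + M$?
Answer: $\frac{2367673}{98653} \approx 24.0$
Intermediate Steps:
$d{\left(G,M \right)} = 2 M$
$C = - \frac{1}{98653}$ ($C = \frac{1}{-98653} = - \frac{1}{98653} \approx -1.0137 \cdot 10^{-5}$)
$d{\left(-482,12 \right)} - C = 2 \cdot 12 - - \frac{1}{98653} = 24 + \frac{1}{98653} = \frac{2367673}{98653}$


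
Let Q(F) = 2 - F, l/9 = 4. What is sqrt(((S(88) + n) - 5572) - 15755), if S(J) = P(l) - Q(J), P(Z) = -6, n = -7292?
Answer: 3*I*sqrt(3171) ≈ 168.93*I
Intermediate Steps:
l = 36 (l = 9*4 = 36)
S(J) = -8 + J (S(J) = -6 - (2 - J) = -6 + (-2 + J) = -8 + J)
sqrt(((S(88) + n) - 5572) - 15755) = sqrt((((-8 + 88) - 7292) - 5572) - 15755) = sqrt(((80 - 7292) - 5572) - 15755) = sqrt((-7212 - 5572) - 15755) = sqrt(-12784 - 15755) = sqrt(-28539) = 3*I*sqrt(3171)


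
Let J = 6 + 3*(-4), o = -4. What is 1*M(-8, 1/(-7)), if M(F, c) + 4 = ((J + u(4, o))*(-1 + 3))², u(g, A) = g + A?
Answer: 140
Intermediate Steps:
u(g, A) = A + g
J = -6 (J = 6 - 12 = -6)
M(F, c) = 140 (M(F, c) = -4 + ((-6 + (-4 + 4))*(-1 + 3))² = -4 + ((-6 + 0)*2)² = -4 + (-6*2)² = -4 + (-12)² = -4 + 144 = 140)
1*M(-8, 1/(-7)) = 1*140 = 140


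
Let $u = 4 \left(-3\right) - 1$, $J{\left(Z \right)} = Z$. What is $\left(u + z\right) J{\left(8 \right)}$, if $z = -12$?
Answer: $-200$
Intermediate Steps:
$u = -13$ ($u = -12 - 1 = -13$)
$\left(u + z\right) J{\left(8 \right)} = \left(-13 - 12\right) 8 = \left(-25\right) 8 = -200$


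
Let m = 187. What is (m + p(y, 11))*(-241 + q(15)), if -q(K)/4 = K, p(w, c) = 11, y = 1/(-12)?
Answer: -59598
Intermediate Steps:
y = -1/12 ≈ -0.083333
q(K) = -4*K
(m + p(y, 11))*(-241 + q(15)) = (187 + 11)*(-241 - 4*15) = 198*(-241 - 60) = 198*(-301) = -59598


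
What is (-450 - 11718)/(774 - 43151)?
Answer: 12168/42377 ≈ 0.28714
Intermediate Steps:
(-450 - 11718)/(774 - 43151) = -12168/(-42377) = -12168*(-1/42377) = 12168/42377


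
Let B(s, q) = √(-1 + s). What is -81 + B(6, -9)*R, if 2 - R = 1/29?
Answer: -81 + 57*√5/29 ≈ -76.605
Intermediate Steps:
R = 57/29 (R = 2 - 1/29 = 57/29 ≈ 1.9655)
-81 + B(6, -9)*R = -81 + √(-1 + 6)*(57/29) = -81 + √5*(57/29) = -81 + 57*√5/29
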